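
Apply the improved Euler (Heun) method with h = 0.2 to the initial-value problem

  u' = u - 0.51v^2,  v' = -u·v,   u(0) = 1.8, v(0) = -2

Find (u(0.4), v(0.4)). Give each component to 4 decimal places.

Heun on (u,v): k1 = f(t_n, state_n); k2 = f(t_n + h, state_n + h·k1); state_{n+1} = state_n + (h/2)·(k1 + k2).
0.000000: (1.800000, -2.000000)
  k1 = (-0.240000, 3.600000)
  predictor → (1.752000, -1.280000)
  k2 = (0.916416, 2.242560)
  → (1.867642, -1.415744)
0.200000: (1.867642, -1.415744)
  k1 = (0.845433, 2.644102)
  predictor → (2.036728, -0.886924)
  k2 = (1.635545, 1.806422)
  → (2.115739, -0.970692)
(u(0.4), v(0.4)) ≈ (2.1157, -0.9707)

2.1157, -0.9707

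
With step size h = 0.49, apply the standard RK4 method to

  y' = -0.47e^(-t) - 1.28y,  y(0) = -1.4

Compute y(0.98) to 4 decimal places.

RK4: k1 = f(t_n, y_n); k2 = f(t_n + h/2, y_n + (h/2)·k1); k3 = f(t_n + h/2, y_n + (h/2)·k2); k4 = f(t_n + h, y_n + h·k3); y_{n+1} = y_n + (h/6)·(k1 + 2k2 + 2k3 + k4).
t=0.000000, y=-1.400000:
  k1 = f(0.000000, -1.400000) = 1.322000
  k2 = f(0.245000, -1.076110) = 1.009550
  k3 = f(0.245000, -1.152660) = 1.107534
  k4 = f(0.490000, -0.857308) = 0.809420
  y ← -1.400000 + (0.49/6)·(k1 + 2k2 + 2k3 + k4) = -0.880144
t=0.490000, y=-0.880144:
  k1 = f(0.490000, -0.880144) = 0.838649
  k2 = f(0.735000, -0.674675) = 0.638216
  k3 = f(0.735000, -0.723781) = 0.701072
  k4 = f(0.980000, -0.536618) = 0.510475
  y ← -0.880144 + (0.49/6)·(k1 + 2k2 + 2k3 + k4) = -0.551215
y(0.98) ≈ -0.5512

-0.5512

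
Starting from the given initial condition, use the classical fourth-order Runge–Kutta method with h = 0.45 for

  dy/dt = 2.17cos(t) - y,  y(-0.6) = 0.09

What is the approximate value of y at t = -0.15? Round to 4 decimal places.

RK4: k1 = f(t_n, y_n); k2 = f(t_n + h/2, y_n + (h/2)·k1); k3 = f(t_n + h/2, y_n + (h/2)·k2); k4 = f(t_n + h, y_n + h·k3); y_{n+1} = y_n + (h/6)·(k1 + 2k2 + 2k3 + k4).
t=-0.600000, y=0.090000:
  k1 = f(-0.600000, 0.090000) = 1.700978
  k2 = f(-0.375000, 0.472720) = 1.546481
  k3 = f(-0.375000, 0.437958) = 1.581243
  k4 = f(-0.150000, 0.801559) = 1.344074
  y ← 0.090000 + (0.45/6)·(k1 + 2k2 + 2k3 + k4) = 0.787538
y(-0.15) ≈ 0.7875

0.7875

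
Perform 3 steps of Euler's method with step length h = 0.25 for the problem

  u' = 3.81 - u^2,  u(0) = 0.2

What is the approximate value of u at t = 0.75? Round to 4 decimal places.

1.9391

Euler: u_{n+1} = u_n + h·f(t_n, u_n).
t=0.000000, u=0.200000: f=3.770000 → u ← 0.200000 + 0.25·3.770000 = 1.142500
t=0.250000, u=1.142500: f=2.504694 → u ← 1.142500 + 0.25·2.504694 = 1.768673
t=0.500000, u=1.768673: f=0.681794 → u ← 1.768673 + 0.25·0.681794 = 1.939122
u(0.75) ≈ 1.9391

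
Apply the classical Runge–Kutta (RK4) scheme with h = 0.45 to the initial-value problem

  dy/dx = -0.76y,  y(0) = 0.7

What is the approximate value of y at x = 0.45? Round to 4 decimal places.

0.4973

RK4: k1 = f(x_n, y_n); k2 = f(x_n + h/2, y_n + (h/2)·k1); k3 = f(x_n + h/2, y_n + (h/2)·k2); k4 = f(x_n + h, y_n + h·k3); y_{n+1} = y_n + (h/6)·(k1 + 2k2 + 2k3 + k4).
x=0.000000, y=0.700000:
  k1 = f(0.000000, 0.700000) = -0.532000
  k2 = f(0.225000, 0.580300) = -0.441028
  k3 = f(0.225000, 0.600769) = -0.456584
  k4 = f(0.450000, 0.494537) = -0.375848
  y ← 0.700000 + (0.45/6)·(k1 + 2k2 + 2k3 + k4) = 0.497270
y(0.45) ≈ 0.4973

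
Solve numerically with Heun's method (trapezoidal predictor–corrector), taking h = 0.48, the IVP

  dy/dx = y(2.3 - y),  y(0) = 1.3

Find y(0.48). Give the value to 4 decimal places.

1.7856

Heun: k1 = f(x_n, y_n); k2 = f(x_n + h, y_n + h·k1); y_{n+1} = y_n + (h/2)·(k1 + k2).
x=0.000000, y=1.300000:
  k1 = f(0.000000, 1.300000) = 1.300000
  k2 = f(0.480000, 1.924000) = 0.723424
  y ← 1.300000 + (0.48/2)·(1.300000 + 0.723424) = 1.785622
y(0.48) ≈ 1.7856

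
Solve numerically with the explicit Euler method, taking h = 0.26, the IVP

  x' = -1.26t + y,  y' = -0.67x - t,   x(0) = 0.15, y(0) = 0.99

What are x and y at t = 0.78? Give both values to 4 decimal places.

Euler on (x,y): x_{n+1} = x_n + h·x', y_{n+1} = y_n + h·y'.
0.000000: (0.150000, 0.990000); f=(0.990000, -0.100500) → (0.407400, 0.963870)
0.260000: (0.407400, 0.963870); f=(0.636270, -0.532958) → (0.572830, 0.825301)
0.520000: (0.572830, 0.825301); f=(0.170101, -0.903796) → (0.617056, 0.590314)
(x(0.78), y(0.78)) ≈ (0.6171, 0.5903)

0.6171, 0.5903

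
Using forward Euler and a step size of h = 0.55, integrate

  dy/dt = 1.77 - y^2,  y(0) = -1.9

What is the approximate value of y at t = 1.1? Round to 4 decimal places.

Euler: y_{n+1} = y_n + h·f(t_n, y_n).
t=0.000000, y=-1.900000: f=-1.840000 → y ← -1.900000 + 0.55·(-1.840000) = -2.912000
t=0.550000, y=-2.912000: f=-6.709744 → y ← -2.912000 + 0.55·(-6.709744) = -6.602359
y(1.1) ≈ -6.6024

-6.6024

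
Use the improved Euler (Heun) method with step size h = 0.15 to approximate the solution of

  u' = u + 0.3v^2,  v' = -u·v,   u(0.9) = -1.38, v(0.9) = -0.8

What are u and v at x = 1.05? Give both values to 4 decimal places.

Heun on (u,v): k1 = f(x_n, state_n); k2 = f(x_n + h, state_n + h·k1); state_{n+1} = state_n + (h/2)·(k1 + k2).
0.900000: (-1.380000, -0.800000)
  k1 = (-1.188000, -1.104000)
  predictor → (-1.558200, -0.965600)
  k2 = (-1.278485, -1.504598)
  → (-1.564986, -0.995645)
(u(1.05), v(1.05)) ≈ (-1.5650, -0.9956)

-1.5650, -0.9956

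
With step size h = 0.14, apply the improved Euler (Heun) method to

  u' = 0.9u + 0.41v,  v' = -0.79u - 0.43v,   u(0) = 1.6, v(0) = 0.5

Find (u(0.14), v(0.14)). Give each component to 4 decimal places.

Heun on (u,v): k1 = f(t_n, state_n); k2 = f(t_n + h, state_n + h·k1); state_{n+1} = state_n + (h/2)·(k1 + k2).
0.000000: (1.600000, 0.500000)
  k1 = (1.645000, -1.479000)
  predictor → (1.830300, 0.292940)
  k2 = (1.767375, -1.571901)
  → (1.838866, 0.286437)
(u(0.14), v(0.14)) ≈ (1.8389, 0.2864)

1.8389, 0.2864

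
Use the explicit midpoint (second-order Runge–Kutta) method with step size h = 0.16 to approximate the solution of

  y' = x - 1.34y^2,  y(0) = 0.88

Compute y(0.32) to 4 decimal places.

Midpoint: k1 = f(x_n, y_n); k2 = f(x_n + h/2, y_n + (h/2)·k1); y_{n+1} = y_n + h·k2.
x=0.000000, y=0.880000:
  k1 = f(0.000000, 0.880000) = -1.037696
  k2 = f(0.080000, 0.796984) = -0.771147
  y ← 0.880000 + 0.16·(-0.771147) = 0.756617
x=0.160000, y=0.756617:
  k1 = f(0.160000, 0.756617) = -0.607108
  k2 = f(0.240000, 0.708048) = -0.431785
  y ← 0.756617 + 0.16·(-0.431785) = 0.687531
y(0.32) ≈ 0.6875

0.6875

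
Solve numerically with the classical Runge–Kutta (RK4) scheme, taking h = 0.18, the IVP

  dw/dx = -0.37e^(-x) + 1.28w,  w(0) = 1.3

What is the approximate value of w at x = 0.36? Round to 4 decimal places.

1.9169

RK4: k1 = f(x_n, w_n); k2 = f(x_n + h/2, w_n + (h/2)·k1); k3 = f(x_n + h/2, w_n + (h/2)·k2); k4 = f(x_n + h, w_n + h·k3); w_{n+1} = w_n + (h/6)·(k1 + 2k2 + 2k3 + k4).
x=0.000000, w=1.300000:
  k1 = f(0.000000, 1.300000) = 1.294000
  k2 = f(0.090000, 1.416460) = 1.474914
  k3 = f(0.090000, 1.432742) = 1.495756
  k4 = f(0.180000, 1.569236) = 1.699572
  w ← 1.300000 + (0.18/6)·(k1 + 2k2 + 2k3 + k4) = 1.568047
x=0.180000, w=1.568047:
  k1 = f(0.180000, 1.568047) = 1.698051
  k2 = f(0.270000, 1.720872) = 1.920266
  k3 = f(0.270000, 1.740871) = 1.945865
  k4 = f(0.360000, 1.918303) = 2.197288
  w ← 1.568047 + (0.18/6)·(k1 + 2k2 + 2k3 + k4) = 1.916875
w(0.36) ≈ 1.9169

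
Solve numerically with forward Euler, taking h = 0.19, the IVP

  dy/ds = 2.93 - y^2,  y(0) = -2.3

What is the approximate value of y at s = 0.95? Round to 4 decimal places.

Euler: y_{n+1} = y_n + h·f(s_n, y_n).
s=0.000000, y=-2.300000: f=-2.360000 → y ← -2.300000 + 0.19·(-2.360000) = -2.748400
s=0.190000, y=-2.748400: f=-4.623703 → y ← -2.748400 + 0.19·(-4.623703) = -3.626903
s=0.380000, y=-3.626903: f=-10.224429 → y ← -3.626903 + 0.19·(-10.224429) = -5.569545
s=0.570000, y=-5.569545: f=-28.089831 → y ← -5.569545 + 0.19·(-28.089831) = -10.906613
s=0.760000, y=-10.906613: f=-116.024205 → y ← -10.906613 + 0.19·(-116.024205) = -32.951212
y(0.95) ≈ -32.9512

-32.9512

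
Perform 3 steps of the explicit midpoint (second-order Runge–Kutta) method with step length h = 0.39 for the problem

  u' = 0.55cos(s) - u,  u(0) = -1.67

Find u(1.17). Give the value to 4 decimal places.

Midpoint: k1 = f(s_n, u_n); k2 = f(s_n + h/2, u_n + (h/2)·k1); u_{n+1} = u_n + h·k2.
s=0.000000, u=-1.670000:
  k1 = f(0.000000, -1.670000) = 2.220000
  k2 = f(0.195000, -1.237100) = 1.776676
  u ← -1.670000 + 0.39·1.776676 = -0.977096
s=0.390000, u=-0.977096:
  k1 = f(0.390000, -0.977096) = 1.485796
  k2 = f(0.585000, -0.687366) = 1.145908
  u ← -0.977096 + 0.39·1.145908 = -0.530192
s=0.780000, u=-0.530192:
  k1 = f(0.780000, -0.530192) = 0.921195
  k2 = f(0.975000, -0.350559) = 0.659202
  u ← -0.530192 + 0.39·0.659202 = -0.273104
u(1.17) ≈ -0.2731

-0.2731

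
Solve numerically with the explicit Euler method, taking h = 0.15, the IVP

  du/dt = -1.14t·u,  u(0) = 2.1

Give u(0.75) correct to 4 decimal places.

1.6080

Euler: u_{n+1} = u_n + h·f(t_n, u_n).
t=0.000000, u=2.100000: f=0.000000 → u ← 2.100000 + 0.15·0.000000 = 2.100000
t=0.150000, u=2.100000: f=-0.359100 → u ← 2.100000 + 0.15·(-0.359100) = 2.046135
t=0.300000, u=2.046135: f=-0.699778 → u ← 2.046135 + 0.15·(-0.699778) = 1.941168
t=0.450000, u=1.941168: f=-0.995819 → u ← 1.941168 + 0.15·(-0.995819) = 1.791795
t=0.600000, u=1.791795: f=-1.225588 → u ← 1.791795 + 0.15·(-1.225588) = 1.607957
u(0.75) ≈ 1.6080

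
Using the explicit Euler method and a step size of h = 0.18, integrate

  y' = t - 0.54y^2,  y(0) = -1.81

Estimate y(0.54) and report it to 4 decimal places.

-3.0969

Euler: y_{n+1} = y_n + h·f(t_n, y_n).
t=0.000000, y=-1.810000: f=-1.769094 → y ← -1.810000 + 0.18·(-1.769094) = -2.128437
t=0.180000, y=-2.128437: f=-2.266332 → y ← -2.128437 + 0.18·(-2.266332) = -2.536377
t=0.360000, y=-2.536377: f=-3.113931 → y ← -2.536377 + 0.18·(-3.113931) = -3.096884
y(0.54) ≈ -3.0969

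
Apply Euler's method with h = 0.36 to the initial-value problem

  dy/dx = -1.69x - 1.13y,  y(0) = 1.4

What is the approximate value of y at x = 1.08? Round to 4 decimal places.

Euler: y_{n+1} = y_n + h·f(x_n, y_n).
x=0.000000, y=1.400000: f=-1.582000 → y ← 1.400000 + 0.36·(-1.582000) = 0.830480
x=0.360000, y=0.830480: f=-1.546842 → y ← 0.830480 + 0.36·(-1.546842) = 0.273617
x=0.720000, y=0.273617: f=-1.525987 → y ← 0.273617 + 0.36·(-1.525987) = -0.275739
y(1.08) ≈ -0.2757

-0.2757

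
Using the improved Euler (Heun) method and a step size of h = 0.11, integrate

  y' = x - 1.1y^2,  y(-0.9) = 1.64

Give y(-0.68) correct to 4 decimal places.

1.0515

Heun: k1 = f(x_n, y_n); k2 = f(x_n + h, y_n + h·k1); y_{n+1} = y_n + (h/2)·(k1 + k2).
x=-0.900000, y=1.640000:
  k1 = f(-0.900000, 1.640000) = -3.858560
  k2 = f(-0.790000, 1.215558) = -2.415340
  y ← 1.640000 + (0.11/2)·(-3.858560 + (-2.415340)) = 1.294935
x=-0.790000, y=1.294935:
  k1 = f(-0.790000, 1.294935) = -2.634544
  k2 = f(-0.680000, 1.005136) = -1.791327
  y ← 1.294935 + (0.11/2)·(-2.634544 + (-1.791327)) = 1.051513
y(-0.68) ≈ 1.0515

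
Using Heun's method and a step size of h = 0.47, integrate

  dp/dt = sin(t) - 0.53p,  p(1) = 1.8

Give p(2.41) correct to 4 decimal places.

1.7245

Heun: k1 = f(t_n, p_n); k2 = f(t_n + h, p_n + h·k1); p_{n+1} = p_n + (h/2)·(k1 + k2).
t=1.000000, p=1.800000:
  k1 = f(1.000000, 1.800000) = -0.112529
  k2 = f(1.470000, 1.747111) = 0.068955
  p ← 1.800000 + (0.47/2)·(-0.112529 + 0.068955) = 1.789760
t=1.470000, p=1.789760:
  k1 = f(1.470000, 1.789760) = 0.046351
  k2 = f(1.940000, 1.811545) = -0.027504
  p ← 1.789760 + (0.47/2)·(0.046351 + (-0.027504)) = 1.794189
t=1.940000, p=1.794189:
  k1 = f(1.940000, 1.794189) = -0.018305
  k2 = f(2.410000, 1.785586) = -0.278305
  p ← 1.794189 + (0.47/2)·(-0.018305 + (-0.278305)) = 1.724486
p(2.41) ≈ 1.7245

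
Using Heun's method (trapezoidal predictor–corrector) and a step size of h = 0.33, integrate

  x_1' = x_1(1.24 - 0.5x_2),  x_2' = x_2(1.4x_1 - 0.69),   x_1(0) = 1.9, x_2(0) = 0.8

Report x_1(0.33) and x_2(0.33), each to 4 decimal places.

2.3956, 1.6497

Heun on (x_1,x_2): k1 = f(x_n, state_n); k2 = f(x_n + h, state_n + h·k1); state_{n+1} = state_n + (h/2)·(k1 + k2).
0.000000: (1.900000, 0.800000)
  k1 = (1.596000, 1.576000)
  predictor → (2.426680, 1.320080)
  k2 = (1.407377, 3.573921)
  → (2.395557, 1.649737)
(x_1(0.33), x_2(0.33)) ≈ (2.3956, 1.6497)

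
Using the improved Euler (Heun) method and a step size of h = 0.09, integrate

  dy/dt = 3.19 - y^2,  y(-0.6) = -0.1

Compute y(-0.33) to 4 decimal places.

0.7144

Heun: k1 = f(t_n, y_n); k2 = f(t_n + h, y_n + h·k1); y_{n+1} = y_n + (h/2)·(k1 + k2).
t=-0.600000, y=-0.100000:
  k1 = f(-0.600000, -0.100000) = 3.180000
  k2 = f(-0.510000, 0.186200) = 3.155330
  y ← -0.100000 + (0.09/2)·(3.180000 + 3.155330) = 0.185090
t=-0.510000, y=0.185090:
  k1 = f(-0.510000, 0.185090) = 3.155742
  k2 = f(-0.420000, 0.469107) = 2.969939
  y ← 0.185090 + (0.09/2)·(3.155742 + 2.969939) = 0.460745
t=-0.420000, y=0.460745:
  k1 = f(-0.420000, 0.460745) = 2.977714
  k2 = f(-0.330000, 0.728740) = 2.658938
  y ← 0.460745 + (0.09/2)·(2.977714 + 2.658938) = 0.714395
y(-0.33) ≈ 0.7144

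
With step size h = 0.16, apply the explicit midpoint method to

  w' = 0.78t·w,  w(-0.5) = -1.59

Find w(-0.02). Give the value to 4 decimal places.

Midpoint: k1 = f(t_n, w_n); k2 = f(t_n + h/2, w_n + (h/2)·k1); w_{n+1} = w_n + h·k2.
t=-0.500000, w=-1.590000:
  k1 = f(-0.500000, -1.590000) = 0.620100
  k2 = f(-0.420000, -1.540392) = 0.504632
  w ← -1.590000 + 0.16·0.504632 = -1.509259
t=-0.340000, w=-1.509259:
  k1 = f(-0.340000, -1.509259) = 0.400255
  k2 = f(-0.260000, -1.477238) = 0.299584
  w ← -1.509259 + 0.16·0.299584 = -1.461325
t=-0.180000, w=-1.461325:
  k1 = f(-0.180000, -1.461325) = 0.205170
  k2 = f(-0.100000, -1.444912) = 0.112703
  w ← -1.461325 + 0.16·0.112703 = -1.443293
w(-0.02) ≈ -1.4433

-1.4433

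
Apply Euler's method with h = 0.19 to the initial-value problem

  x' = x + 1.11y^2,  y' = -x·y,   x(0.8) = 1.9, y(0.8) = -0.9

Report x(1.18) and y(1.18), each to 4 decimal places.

2.9636, -0.3094

Euler on (x,y): x_{n+1} = x_n + h·x', y_{n+1} = y_n + h·y'.
0.800000: (1.900000, -0.900000); f=(2.799100, 1.710000) → (2.431829, -0.575100)
0.990000: (2.431829, -0.575100); f=(2.798950, 1.398545) → (2.963630, -0.309376)
(x(1.18), y(1.18)) ≈ (2.9636, -0.3094)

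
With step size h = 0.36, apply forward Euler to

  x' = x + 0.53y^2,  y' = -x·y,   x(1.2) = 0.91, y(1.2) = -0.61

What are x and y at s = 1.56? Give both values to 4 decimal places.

Euler on (x,y): x_{n+1} = x_n + h·x', y_{n+1} = y_n + h·y'.
1.200000: (0.910000, -0.610000); f=(1.107213, 0.555100) → (1.308597, -0.410164)
(x(1.56), y(1.56)) ≈ (1.3086, -0.4102)

1.3086, -0.4102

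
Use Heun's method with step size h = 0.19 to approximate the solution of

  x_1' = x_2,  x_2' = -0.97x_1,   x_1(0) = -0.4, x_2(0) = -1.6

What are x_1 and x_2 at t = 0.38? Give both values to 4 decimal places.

Heun on (x_1,x_2): k1 = f(t_n, state_n); k2 = f(t_n + h, state_n + h·k1); state_{n+1} = state_n + (h/2)·(k1 + k2).
0.000000: (-0.400000, -1.600000)
  k1 = (-1.600000, 0.388000)
  predictor → (-0.704000, -1.526280)
  k2 = (-1.526280, 0.682880)
  → (-0.696997, -1.498266)
0.190000: (-0.696997, -1.498266)
  k1 = (-1.498266, 0.676087)
  predictor → (-0.981667, -1.369810)
  k2 = (-1.369810, 0.952217)
  → (-0.969464, -1.343578)
(x_1(0.38), x_2(0.38)) ≈ (-0.9695, -1.3436)

-0.9695, -1.3436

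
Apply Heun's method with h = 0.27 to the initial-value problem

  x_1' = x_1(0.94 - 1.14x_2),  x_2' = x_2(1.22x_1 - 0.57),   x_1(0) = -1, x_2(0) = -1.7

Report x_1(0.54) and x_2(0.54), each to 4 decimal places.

-2.8301, -0.4708

Heun on (x_1,x_2): k1 = f(t_n, state_n); k2 = f(t_n + h, state_n + h·k1); state_{n+1} = state_n + (h/2)·(k1 + k2).
0.000000: (-1.000000, -1.700000)
  k1 = (-2.878000, 3.043000)
  predictor → (-1.777060, -0.878390)
  k2 = (-3.449921, 2.405043)
  → (-1.854269, -0.964514)
0.270000: (-1.854269, -0.964514)
  k1 = (-3.781868, 2.731705)
  predictor → (-2.875374, -0.226954)
  k2 = (-3.446789, 0.925507)
  → (-2.830138, -0.470790)
(x_1(0.54), x_2(0.54)) ≈ (-2.8301, -0.4708)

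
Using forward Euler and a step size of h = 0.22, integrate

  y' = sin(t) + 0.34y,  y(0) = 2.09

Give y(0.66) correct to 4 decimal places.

2.7403

Euler: y_{n+1} = y_n + h·f(t_n, y_n).
t=0.000000, y=2.090000: f=0.710600 → y ← 2.090000 + 0.22·0.710600 = 2.246332
t=0.220000, y=2.246332: f=0.981983 → y ← 2.246332 + 0.22·0.981983 = 2.462368
t=0.440000, y=2.462368: f=1.263145 → y ← 2.462368 + 0.22·1.263145 = 2.740260
y(0.66) ≈ 2.7403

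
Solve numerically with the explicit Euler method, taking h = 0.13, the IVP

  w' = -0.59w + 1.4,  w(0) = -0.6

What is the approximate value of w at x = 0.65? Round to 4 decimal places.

Euler: w_{n+1} = w_n + h·f(x_n, w_n).
x=0.000000, w=-0.600000: f=1.754000 → w ← -0.600000 + 0.13·1.754000 = -0.371980
x=0.130000, w=-0.371980: f=1.619468 → w ← -0.371980 + 0.13·1.619468 = -0.161449
x=0.260000, w=-0.161449: f=1.495255 → w ← -0.161449 + 0.13·1.495255 = 0.032934
x=0.390000, w=0.032934: f=1.380569 → w ← 0.032934 + 0.13·1.380569 = 0.212408
x=0.520000, w=0.212408: f=1.274679 → w ← 0.212408 + 0.13·1.274679 = 0.378116
w(0.65) ≈ 0.3781

0.3781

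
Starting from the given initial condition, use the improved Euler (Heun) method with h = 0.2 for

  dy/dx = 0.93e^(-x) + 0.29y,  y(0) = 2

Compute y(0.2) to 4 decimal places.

2.2939

Heun: k1 = f(x_n, y_n); k2 = f(x_n + h, y_n + h·k1); y_{n+1} = y_n + (h/2)·(k1 + k2).
x=0.000000, y=2.000000:
  k1 = f(0.000000, 2.000000) = 1.510000
  k2 = f(0.200000, 2.302000) = 1.429000
  y ← 2.000000 + (0.2/2)·(1.510000 + 1.429000) = 2.293900
y(0.2) ≈ 2.2939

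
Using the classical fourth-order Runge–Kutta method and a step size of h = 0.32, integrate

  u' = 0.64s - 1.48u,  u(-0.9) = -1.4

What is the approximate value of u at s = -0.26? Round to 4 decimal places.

RK4: k1 = f(s_n, u_n); k2 = f(s_n + h/2, u_n + (h/2)·k1); k3 = f(s_n + h/2, u_n + (h/2)·k2); k4 = f(s_n + h, u_n + h·k3); u_{n+1} = u_n + (h/6)·(k1 + 2k2 + 2k3 + k4).
s=-0.900000, u=-1.400000:
  k1 = f(-0.900000, -1.400000) = 1.496000
  k2 = f(-0.740000, -1.160640) = 1.244147
  k3 = f(-0.740000, -1.200936) = 1.303786
  k4 = f(-0.580000, -0.982788) = 1.083327
  u ← -1.400000 + (0.32/6)·(k1 + 2k2 + 2k3 + k4) = -0.990656
s=-0.580000, u=-0.990656:
  k1 = f(-0.580000, -0.990656) = 1.094971
  k2 = f(-0.420000, -0.815461) = 0.938082
  k3 = f(-0.420000, -0.840563) = 0.975234
  k4 = f(-0.260000, -0.678582) = 0.837901
  u ← -0.990656 + (0.32/6)·(k1 + 2k2 + 2k3 + k4) = -0.683483
u(-0.26) ≈ -0.6835

-0.6835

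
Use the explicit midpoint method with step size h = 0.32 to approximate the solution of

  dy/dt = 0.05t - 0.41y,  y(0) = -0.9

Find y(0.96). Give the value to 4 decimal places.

Midpoint: k1 = f(t_n, y_n); k2 = f(t_n + h/2, y_n + (h/2)·k1); y_{n+1} = y_n + h·k2.
t=0.000000, y=-0.900000:
  k1 = f(0.000000, -0.900000) = 0.369000
  k2 = f(0.160000, -0.840960) = 0.352794
  y ← -0.900000 + 0.32·0.352794 = -0.787106
t=0.320000, y=-0.787106:
  k1 = f(0.320000, -0.787106) = 0.338713
  k2 = f(0.480000, -0.732912) = 0.324494
  y ← -0.787106 + 0.32·0.324494 = -0.683268
t=0.640000, y=-0.683268:
  k1 = f(0.640000, -0.683268) = 0.312140
  k2 = f(0.800000, -0.633326) = 0.299664
  y ← -0.683268 + 0.32·0.299664 = -0.587376
y(0.96) ≈ -0.5874

-0.5874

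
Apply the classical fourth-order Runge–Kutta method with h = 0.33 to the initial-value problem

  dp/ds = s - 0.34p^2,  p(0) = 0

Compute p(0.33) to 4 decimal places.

RK4: k1 = f(s_n, p_n); k2 = f(s_n + h/2, p_n + (h/2)·k1); k3 = f(s_n + h/2, p_n + (h/2)·k2); k4 = f(s_n + h, p_n + h·k3); p_{n+1} = p_n + (h/6)·(k1 + 2k2 + 2k3 + k4).
s=0.000000, p=0.000000:
  k1 = f(0.000000, 0.000000) = 0.000000
  k2 = f(0.165000, 0.000000) = 0.165000
  k3 = f(0.165000, 0.027225) = 0.164748
  k4 = f(0.330000, 0.054367) = 0.328995
  p ← 0.000000 + (0.33/6)·(k1 + 2k2 + 2k3 + k4) = 0.054367
p(0.33) ≈ 0.0544

0.0544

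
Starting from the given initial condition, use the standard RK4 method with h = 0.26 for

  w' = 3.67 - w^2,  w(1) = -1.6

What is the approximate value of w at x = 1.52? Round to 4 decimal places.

RK4: k1 = f(x_n, w_n); k2 = f(x_n + h/2, w_n + (h/2)·k1); k3 = f(x_n + h/2, w_n + (h/2)·k2); k4 = f(x_n + h, w_n + h·k3); w_{n+1} = w_n + (h/6)·(k1 + 2k2 + 2k3 + k4).
x=1.000000, w=-1.600000:
  k1 = f(1.000000, -1.600000) = 1.110000
  k2 = f(1.130000, -1.455700) = 1.550938
  k3 = f(1.130000, -1.398378) = 1.714539
  k4 = f(1.260000, -1.154220) = 2.337776
  w ← -1.600000 + (0.26/6)·(k1 + 2k2 + 2k3 + k4) = -1.167588
x=1.260000, w=-1.167588:
  k1 = f(1.260000, -1.167588) = 2.306737
  k2 = f(1.390000, -0.867713) = 2.917075
  k3 = f(1.390000, -0.788369) = 3.048475
  k4 = f(1.520000, -0.374985) = 3.529386
  w ← -1.167588 + (0.26/6)·(k1 + 2k2 + 2k3 + k4) = -0.397675
w(1.52) ≈ -0.3977

-0.3977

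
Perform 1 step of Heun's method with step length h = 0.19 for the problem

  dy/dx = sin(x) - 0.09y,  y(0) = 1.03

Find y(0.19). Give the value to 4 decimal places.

Heun: k1 = f(x_n, y_n); k2 = f(x_n + h, y_n + h·k1); y_{n+1} = y_n + (h/2)·(k1 + k2).
x=0.000000, y=1.030000:
  k1 = f(0.000000, 1.030000) = -0.092700
  k2 = f(0.190000, 1.012387) = 0.097744
  y ← 1.030000 + (0.19/2)·(-0.092700 + 0.097744) = 1.030479
y(0.19) ≈ 1.0305

1.0305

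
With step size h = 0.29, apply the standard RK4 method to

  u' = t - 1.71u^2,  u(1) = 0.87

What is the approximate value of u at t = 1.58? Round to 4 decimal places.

RK4: k1 = f(t_n, u_n); k2 = f(t_n + h/2, u_n + (h/2)·k1); k3 = f(t_n + h/2, u_n + (h/2)·k2); k4 = f(t_n + h, u_n + h·k3); u_{n+1} = u_n + (h/6)·(k1 + 2k2 + 2k3 + k4).
t=1.000000, u=0.870000:
  k1 = f(1.000000, 0.870000) = -0.294299
  k2 = f(1.145000, 0.827327) = -0.025443
  k3 = f(1.145000, 0.866311) = -0.138345
  k4 = f(1.290000, 0.829880) = 0.112322
  u ← 0.870000 + (0.29/6)·(k1 + 2k2 + 2k3 + k4) = 0.845372
t=1.290000, u=0.845372:
  k1 = f(1.290000, 0.845372) = 0.067943
  k2 = f(1.435000, 0.855223) = 0.184294
  k3 = f(1.435000, 0.872094) = 0.134462
  k4 = f(1.580000, 0.884366) = 0.242604
  u ← 0.845372 + (0.29/6)·(k1 + 2k2 + 2k3 + k4) = 0.891195
u(1.58) ≈ 0.8912

0.8912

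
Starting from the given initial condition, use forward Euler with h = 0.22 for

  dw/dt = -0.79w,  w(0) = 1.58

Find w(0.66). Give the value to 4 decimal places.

Euler: w_{n+1} = w_n + h·f(t_n, w_n).
t=0.000000, w=1.580000: f=-1.248200 → w ← 1.580000 + 0.22·(-1.248200) = 1.305396
t=0.220000, w=1.305396: f=-1.031263 → w ← 1.305396 + 0.22·(-1.031263) = 1.078518
t=0.440000, w=1.078518: f=-0.852029 → w ← 1.078518 + 0.22·(-0.852029) = 0.891072
w(0.66) ≈ 0.8911

0.8911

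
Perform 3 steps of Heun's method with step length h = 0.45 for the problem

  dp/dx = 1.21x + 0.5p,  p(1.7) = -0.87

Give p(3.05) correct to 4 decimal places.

3.5799

Heun: k1 = f(x_n, p_n); k2 = f(x_n + h, p_n + h·k1); p_{n+1} = p_n + (h/2)·(k1 + k2).
x=1.700000, p=-0.870000:
  k1 = f(1.700000, -0.870000) = 1.622000
  k2 = f(2.150000, -0.140100) = 2.531450
  p ← -0.870000 + (0.45/2)·(1.622000 + 2.531450) = 0.064526
x=2.150000, p=0.064526:
  k1 = f(2.150000, 0.064526) = 2.633763
  k2 = f(2.600000, 1.249720) = 3.770860
  p ← 0.064526 + (0.45/2)·(2.633763 + 3.770860) = 1.505566
x=2.600000, p=1.505566:
  k1 = f(2.600000, 1.505566) = 3.898783
  k2 = f(3.050000, 3.260019) = 5.320509
  p ← 1.505566 + (0.45/2)·(3.898783 + 5.320509) = 3.579907
p(3.05) ≈ 3.5799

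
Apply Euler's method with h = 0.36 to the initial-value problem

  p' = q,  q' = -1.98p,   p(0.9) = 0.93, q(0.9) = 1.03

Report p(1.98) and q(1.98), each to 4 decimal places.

Euler on (p,q): p_{n+1} = p_n + h·p', q_{n+1} = q_n + h·q'.
0.900000: (0.930000, 1.030000); f=(1.030000, -1.841400) → (1.300800, 0.367096)
1.260000: (1.300800, 0.367096); f=(0.367096, -2.575584) → (1.432955, -0.560114)
1.620000: (1.432955, -0.560114); f=(-0.560114, -2.837250) → (1.231313, -1.581524)
(p(1.98), q(1.98)) ≈ (1.2313, -1.5815)

1.2313, -1.5815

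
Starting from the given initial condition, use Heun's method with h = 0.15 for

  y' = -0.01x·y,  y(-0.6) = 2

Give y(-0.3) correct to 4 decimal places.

Heun: k1 = f(x_n, y_n); k2 = f(x_n + h, y_n + h·k1); y_{n+1} = y_n + (h/2)·(k1 + k2).
x=-0.600000, y=2.000000:
  k1 = f(-0.600000, 2.000000) = 0.012000
  k2 = f(-0.450000, 2.001800) = 0.009008
  y ← 2.000000 + (0.15/2)·(0.012000 + 0.009008) = 2.001576
x=-0.450000, y=2.001576:
  k1 = f(-0.450000, 2.001576) = 0.009007
  k2 = f(-0.300000, 2.002927) = 0.006009
  y ← 2.001576 + (0.15/2)·(0.009007 + 0.006009) = 2.002702
y(-0.3) ≈ 2.0027

2.0027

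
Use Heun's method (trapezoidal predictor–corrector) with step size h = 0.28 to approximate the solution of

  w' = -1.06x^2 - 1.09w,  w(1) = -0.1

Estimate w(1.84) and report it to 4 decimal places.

Heun: k1 = f(x_n, w_n); k2 = f(x_n + h, w_n + h·k1); w_{n+1} = w_n + (h/2)·(k1 + k2).
x=1.000000, w=-0.100000:
  k1 = f(1.000000, -0.100000) = -0.951000
  k2 = f(1.280000, -0.366280) = -1.337459
  w ← -0.100000 + (0.28/2)·(-0.951000 + (-1.337459)) = -0.420384
x=1.280000, w=-0.420384:
  k1 = f(1.280000, -0.420384) = -1.278485
  k2 = f(1.560000, -0.778360) = -1.731204
  w ← -0.420384 + (0.28/2)·(-1.278485 + (-1.731204)) = -0.841741
x=1.560000, w=-0.841741:
  k1 = f(1.560000, -0.841741) = -1.662119
  k2 = f(1.840000, -1.307134) = -2.163960
  w ← -0.841741 + (0.28/2)·(-1.662119 + (-2.163960)) = -1.377392
w(1.84) ≈ -1.3774

-1.3774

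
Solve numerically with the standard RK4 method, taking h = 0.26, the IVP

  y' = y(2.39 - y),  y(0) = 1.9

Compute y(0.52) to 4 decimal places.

RK4: k1 = f(t_n, y_n); k2 = f(t_n + h/2, y_n + (h/2)·k1); k3 = f(t_n + h/2, y_n + (h/2)·k2); k4 = f(t_n + h, y_n + h·k3); y_{n+1} = y_n + (h/6)·(k1 + 2k2 + 2k3 + k4).
t=0.000000, y=1.900000:
  k1 = f(0.000000, 1.900000) = 0.931000
  k2 = f(0.130000, 2.021030) = 0.745699
  k3 = f(0.130000, 1.996941) = 0.784916
  k4 = f(0.260000, 2.104078) = 0.601602
  y ← 1.900000 + (0.26/6)·(k1 + 2k2 + 2k3 + k4) = 2.099066
t=0.260000, y=2.099066:
  k1 = f(0.260000, 2.099066) = 0.610690
  k2 = f(0.390000, 2.178456) = 0.460840
  k3 = f(0.390000, 2.158975) = 0.498777
  k4 = f(0.520000, 2.228748) = 0.359390
  y ← 2.099066 + (0.26/6)·(k1 + 2k2 + 2k3 + k4) = 2.224270
y(0.52) ≈ 2.2243

2.2243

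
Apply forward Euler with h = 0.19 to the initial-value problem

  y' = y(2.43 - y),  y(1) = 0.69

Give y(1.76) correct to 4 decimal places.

1.7310

Euler: y_{n+1} = y_n + h·f(t_n, y_n).
t=1.000000, y=0.690000: f=1.200600 → y ← 0.690000 + 0.19·1.200600 = 0.918114
t=1.190000, y=0.918114: f=1.388084 → y ← 0.918114 + 0.19·1.388084 = 1.181850
t=1.380000, y=1.181850: f=1.475126 → y ← 1.181850 + 0.19·1.475126 = 1.462124
t=1.570000, y=1.462124: f=1.415155 → y ← 1.462124 + 0.19·1.415155 = 1.731003
y(1.76) ≈ 1.7310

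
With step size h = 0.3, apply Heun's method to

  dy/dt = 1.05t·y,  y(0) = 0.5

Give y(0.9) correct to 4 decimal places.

Heun: k1 = f(t_n, y_n); k2 = f(t_n + h, y_n + h·k1); y_{n+1} = y_n + (h/2)·(k1 + k2).
t=0.000000, y=0.500000:
  k1 = f(0.000000, 0.500000) = 0.000000
  k2 = f(0.300000, 0.500000) = 0.157500
  y ← 0.500000 + (0.3/2)·(0.000000 + 0.157500) = 0.523625
t=0.300000, y=0.523625:
  k1 = f(0.300000, 0.523625) = 0.164942
  k2 = f(0.600000, 0.573108) = 0.361058
  y ← 0.523625 + (0.3/2)·(0.164942 + 0.361058) = 0.602525
t=0.600000, y=0.602525:
  k1 = f(0.600000, 0.602525) = 0.379591
  k2 = f(0.900000, 0.716402) = 0.677000
  y ← 0.602525 + (0.3/2)·(0.379591 + 0.677000) = 0.761014
y(0.9) ≈ 0.7610

0.7610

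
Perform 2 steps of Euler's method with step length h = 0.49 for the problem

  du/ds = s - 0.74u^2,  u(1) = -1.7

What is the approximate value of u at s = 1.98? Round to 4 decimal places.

-3.3764

Euler: u_{n+1} = u_n + h·f(s_n, u_n).
s=1.000000, u=-1.700000: f=-1.138600 → u ← -1.700000 + 0.49·(-1.138600) = -2.257914
s=1.490000, u=-2.257914: f=-2.282650 → u ← -2.257914 + 0.49·(-2.282650) = -3.376412
u(1.98) ≈ -3.3764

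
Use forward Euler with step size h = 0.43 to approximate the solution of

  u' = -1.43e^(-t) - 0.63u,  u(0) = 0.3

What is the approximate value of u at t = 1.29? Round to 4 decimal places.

-0.7624

Euler: u_{n+1} = u_n + h·f(t_n, u_n).
t=0.000000, u=0.300000: f=-1.619000 → u ← 0.300000 + 0.43·(-1.619000) = -0.396170
t=0.430000, u=-0.396170: f=-0.680641 → u ← -0.396170 + 0.43·(-0.680641) = -0.688846
t=0.860000, u=-0.688846: f=-0.171149 → u ← -0.688846 + 0.43·(-0.171149) = -0.762440
u(1.29) ≈ -0.7624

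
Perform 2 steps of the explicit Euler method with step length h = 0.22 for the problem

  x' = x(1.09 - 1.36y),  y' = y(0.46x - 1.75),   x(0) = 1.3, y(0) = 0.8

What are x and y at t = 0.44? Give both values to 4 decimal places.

Euler on (x,y): x_{n+1} = x_n + h·x', y_{n+1} = y_n + h·y'.
0.000000: (1.300000, 0.800000); f=(0.002600, -0.921600) → (1.300572, 0.597248)
0.220000: (1.300572, 0.597248); f=(0.361224, -0.687873) → (1.380041, 0.445916)
(x(0.44), y(0.44)) ≈ (1.3800, 0.4459)

1.3800, 0.4459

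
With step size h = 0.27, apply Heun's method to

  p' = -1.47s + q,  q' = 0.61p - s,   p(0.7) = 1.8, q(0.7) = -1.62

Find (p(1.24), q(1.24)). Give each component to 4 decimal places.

Heun on (p,q): k1 = f(s_n, state_n); k2 = f(s_n + h, state_n + h·k1); state_{n+1} = state_n + (h/2)·(k1 + k2).
0.700000: (1.800000, -1.620000)
  k1 = (-2.649000, 0.398000)
  predictor → (1.084770, -1.512540)
  k2 = (-2.938440, -0.308290)
  → (1.045696, -1.607889)
0.970000: (1.045696, -1.607889)
  k1 = (-3.033789, -0.332126)
  predictor → (0.226573, -1.697563)
  k2 = (-3.520363, -1.101791)
  → (0.160885, -1.801468)
(p(1.24), q(1.24)) ≈ (0.1609, -1.8015)

0.1609, -1.8015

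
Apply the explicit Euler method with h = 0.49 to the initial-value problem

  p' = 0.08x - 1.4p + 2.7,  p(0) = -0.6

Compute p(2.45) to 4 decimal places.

2.0202

Euler: p_{n+1} = p_n + h·f(x_n, p_n).
x=0.000000, p=-0.600000: f=3.540000 → p ← -0.600000 + 0.49·3.540000 = 1.134600
x=0.490000, p=1.134600: f=1.150760 → p ← 1.134600 + 0.49·1.150760 = 1.698472
x=0.980000, p=1.698472: f=0.400539 → p ← 1.698472 + 0.49·0.400539 = 1.894736
x=1.470000, p=1.894736: f=0.164969 → p ← 1.894736 + 0.49·0.164969 = 1.975571
x=1.960000, p=1.975571: f=0.091000 → p ← 1.975571 + 0.49·0.091000 = 2.020161
p(2.45) ≈ 2.0202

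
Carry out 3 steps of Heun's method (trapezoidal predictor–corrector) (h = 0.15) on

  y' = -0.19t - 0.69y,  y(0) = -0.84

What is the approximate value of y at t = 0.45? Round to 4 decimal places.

Heun: k1 = f(t_n, y_n); k2 = f(t_n + h, y_n + h·k1); y_{n+1} = y_n + (h/2)·(k1 + k2).
t=0.000000, y=-0.840000:
  k1 = f(0.000000, -0.840000) = 0.579600
  k2 = f(0.150000, -0.753060) = 0.491111
  y ← -0.840000 + (0.15/2)·(0.579600 + 0.491111) = -0.759697
t=0.150000, y=-0.759697:
  k1 = f(0.150000, -0.759697) = 0.495691
  k2 = f(0.300000, -0.685343) = 0.415887
  y ← -0.759697 + (0.15/2)·(0.495691 + 0.415887) = -0.691328
t=0.300000, y=-0.691328:
  k1 = f(0.300000, -0.691328) = 0.420017
  k2 = f(0.450000, -0.628326) = 0.348045
  y ← -0.691328 + (0.15/2)·(0.420017 + 0.348045) = -0.633724
y(0.45) ≈ -0.6337

-0.6337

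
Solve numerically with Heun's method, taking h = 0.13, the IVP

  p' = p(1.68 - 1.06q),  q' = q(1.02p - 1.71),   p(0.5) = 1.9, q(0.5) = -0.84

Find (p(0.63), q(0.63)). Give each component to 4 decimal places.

2.6453, -0.9017

Heun on (p,q): k1 = f(x_n, state_n); k2 = f(x_n + h, state_n + h·k1); state_{n+1} = state_n + (h/2)·(k1 + k2).
0.500000: (1.900000, -0.840000)
  k1 = (4.883760, -0.191520)
  predictor → (2.534889, -0.864898)
  k2 = (6.582578, -0.757293)
  → (2.645312, -0.901673)
(p(0.63), q(0.63)) ≈ (2.6453, -0.9017)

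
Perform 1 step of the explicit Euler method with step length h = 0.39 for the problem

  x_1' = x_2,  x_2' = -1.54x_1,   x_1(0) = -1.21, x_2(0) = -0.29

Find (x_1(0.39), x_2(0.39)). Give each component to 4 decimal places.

Euler on (x_1,x_2): x_1_{n+1} = x_1_n + h·x_1', x_2_{n+1} = x_2_n + h·x_2'.
0.000000: (-1.210000, -0.290000); f=(-0.290000, 1.863400) → (-1.323100, 0.436726)
(x_1(0.39), x_2(0.39)) ≈ (-1.3231, 0.4367)

-1.3231, 0.4367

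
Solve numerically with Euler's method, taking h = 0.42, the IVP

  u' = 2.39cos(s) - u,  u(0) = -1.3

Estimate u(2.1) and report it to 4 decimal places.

0.5011

Euler: u_{n+1} = u_n + h·f(s_n, u_n).
s=0.000000, u=-1.300000: f=3.690000 → u ← -1.300000 + 0.42·3.690000 = 0.249800
s=0.420000, u=0.249800: f=1.932483 → u ← 0.249800 + 0.42·1.932483 = 1.061443
s=0.840000, u=1.061443: f=0.533793 → u ← 1.061443 + 0.42·0.533793 = 1.285636
s=1.260000, u=1.285636: f=-0.554734 → u ← 1.285636 + 0.42·(-0.554734) = 1.052648
s=1.680000, u=1.052648: f=-1.313126 → u ← 1.052648 + 0.42·(-1.313126) = 0.501135
u(2.1) ≈ 0.5011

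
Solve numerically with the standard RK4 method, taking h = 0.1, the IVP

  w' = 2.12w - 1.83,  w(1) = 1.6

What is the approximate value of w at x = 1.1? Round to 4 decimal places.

1.7740

RK4: k1 = f(x_n, w_n); k2 = f(x_n + h/2, w_n + (h/2)·k1); k3 = f(x_n + h/2, w_n + (h/2)·k2); k4 = f(x_n + h, w_n + h·k3); w_{n+1} = w_n + (h/6)·(k1 + 2k2 + 2k3 + k4).
x=1.000000, w=1.600000:
  k1 = f(1.000000, 1.600000) = 1.562000
  k2 = f(1.050000, 1.678100) = 1.727572
  k3 = f(1.050000, 1.686379) = 1.745123
  k4 = f(1.100000, 1.774512) = 1.931966
  w ← 1.600000 + (0.1/6)·(k1 + 2k2 + 2k3 + k4) = 1.773989
w(1.1) ≈ 1.7740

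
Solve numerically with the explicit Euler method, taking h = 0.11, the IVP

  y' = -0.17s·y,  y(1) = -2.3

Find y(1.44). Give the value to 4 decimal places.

Euler: y_{n+1} = y_n + h·f(s_n, y_n).
s=1.000000, y=-2.300000: f=0.391000 → y ← -2.300000 + 0.11·0.391000 = -2.256990
s=1.110000, y=-2.256990: f=0.425894 → y ← -2.256990 + 0.11·0.425894 = -2.210142
s=1.220000, y=-2.210142: f=0.458383 → y ← -2.210142 + 0.11·0.458383 = -2.159719
s=1.330000, y=-2.159719: f=0.488313 → y ← -2.159719 + 0.11·0.488313 = -2.106005
y(1.44) ≈ -2.1060

-2.1060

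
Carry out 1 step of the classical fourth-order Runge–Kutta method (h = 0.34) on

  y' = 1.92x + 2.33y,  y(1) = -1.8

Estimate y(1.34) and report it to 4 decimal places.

-2.8302

RK4: k1 = f(x_n, y_n); k2 = f(x_n + h/2, y_n + (h/2)·k1); k3 = f(x_n + h/2, y_n + (h/2)·k2); k4 = f(x_n + h, y_n + h·k3); y_{n+1} = y_n + (h/6)·(k1 + 2k2 + 2k3 + k4).
x=1.000000, y=-1.800000:
  k1 = f(1.000000, -1.800000) = -2.274000
  k2 = f(1.170000, -2.186580) = -2.848331
  k3 = f(1.170000, -2.284216) = -3.075824
  k4 = f(1.340000, -2.845780) = -4.057868
  y ← -1.800000 + (0.34/6)·(k1 + 2k2 + 2k3 + k4) = -2.830210
y(1.34) ≈ -2.8302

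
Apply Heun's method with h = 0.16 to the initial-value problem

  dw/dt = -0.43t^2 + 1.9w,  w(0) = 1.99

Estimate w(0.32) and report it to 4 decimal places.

3.6220

Heun: k1 = f(t_n, w_n); k2 = f(t_n + h, w_n + h·k1); w_{n+1} = w_n + (h/2)·(k1 + k2).
t=0.000000, w=1.990000:
  k1 = f(0.000000, 1.990000) = 3.781000
  k2 = f(0.160000, 2.594960) = 4.919416
  w ← 1.990000 + (0.16/2)·(3.781000 + 4.919416) = 2.686033
t=0.160000, w=2.686033:
  k1 = f(0.160000, 2.686033) = 5.092455
  k2 = f(0.320000, 3.500826) = 6.607538
  w ← 2.686033 + (0.16/2)·(5.092455 + 6.607538) = 3.622033
w(0.32) ≈ 3.6220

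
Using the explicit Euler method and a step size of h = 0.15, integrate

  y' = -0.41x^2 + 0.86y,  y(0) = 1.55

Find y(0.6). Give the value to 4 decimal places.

2.4978

Euler: y_{n+1} = y_n + h·f(x_n, y_n).
x=0.000000, y=1.550000: f=1.333000 → y ← 1.550000 + 0.15·1.333000 = 1.749950
x=0.150000, y=1.749950: f=1.495732 → y ← 1.749950 + 0.15·1.495732 = 1.974310
x=0.300000, y=1.974310: f=1.661006 → y ← 1.974310 + 0.15·1.661006 = 2.223461
x=0.450000, y=2.223461: f=1.829151 → y ← 2.223461 + 0.15·1.829151 = 2.497833
y(0.6) ≈ 2.4978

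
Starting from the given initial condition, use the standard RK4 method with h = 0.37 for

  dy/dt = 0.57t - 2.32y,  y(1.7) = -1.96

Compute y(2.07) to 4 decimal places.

RK4: k1 = f(t_n, y_n); k2 = f(t_n + h/2, y_n + (h/2)·k1); k3 = f(t_n + h/2, y_n + (h/2)·k2); k4 = f(t_n + h, y_n + h·k3); y_{n+1} = y_n + (h/6)·(k1 + 2k2 + 2k3 + k4).
t=1.700000, y=-1.960000:
  k1 = f(1.700000, -1.960000) = 5.516200
  k2 = f(1.885000, -0.939503) = 3.254097
  k3 = f(1.885000, -1.357992) = 4.224992
  k4 = f(2.070000, -0.396753) = 2.100367
  y ← -1.960000 + (0.37/6)·(k1 + 2k2 + 2k3 + k4) = -0.567891
y(2.07) ≈ -0.5679

-0.5679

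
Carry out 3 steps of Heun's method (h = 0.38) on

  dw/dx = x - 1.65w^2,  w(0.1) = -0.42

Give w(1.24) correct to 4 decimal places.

Heun: k1 = f(x_n, w_n); k2 = f(x_n + h, w_n + h·k1); w_{n+1} = w_n + (h/2)·(k1 + k2).
x=0.100000, w=-0.420000:
  k1 = f(0.100000, -0.420000) = -0.191060
  k2 = f(0.480000, -0.492603) = 0.079615
  w ← -0.420000 + (0.38/2)·(-0.191060 + 0.079615) = -0.441175
x=0.480000, w=-0.441175:
  k1 = f(0.480000, -0.441175) = 0.158852
  k2 = f(0.860000, -0.380811) = 0.620722
  w ← -0.441175 + (0.38/2)·(0.158852 + 0.620722) = -0.293055
x=0.860000, w=-0.293055:
  k1 = f(0.860000, -0.293055) = 0.718296
  k2 = f(1.240000, -0.020103) = 1.239333
  w ← -0.293055 + (0.38/2)·(0.718296 + 1.239333) = 0.078894
w(1.24) ≈ 0.0789

0.0789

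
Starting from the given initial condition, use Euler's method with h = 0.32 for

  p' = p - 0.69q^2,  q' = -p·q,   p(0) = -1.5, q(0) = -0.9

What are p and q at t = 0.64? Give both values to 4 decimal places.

Euler on (p,q): p_{n+1} = p_n + h·p', q_{n+1} = q_n + h·q'.
0.000000: (-1.500000, -0.900000); f=(-2.058900, -1.350000) → (-2.158848, -1.332000)
0.320000: (-2.158848, -1.332000); f=(-3.383063, -2.875586) → (-3.241428, -2.252187)
(p(0.64), q(0.64)) ≈ (-3.2414, -2.2522)

-3.2414, -2.2522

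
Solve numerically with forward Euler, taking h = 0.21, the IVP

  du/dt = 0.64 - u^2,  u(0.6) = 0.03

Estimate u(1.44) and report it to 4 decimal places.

0.5085

Euler: u_{n+1} = u_n + h·f(t_n, u_n).
t=0.600000, u=0.030000: f=0.639100 → u ← 0.030000 + 0.21·0.639100 = 0.164211
t=0.810000, u=0.164211: f=0.613035 → u ← 0.164211 + 0.21·0.613035 = 0.292948
t=1.020000, u=0.292948: f=0.554181 → u ← 0.292948 + 0.21·0.554181 = 0.409326
t=1.230000, u=0.409326: f=0.472452 → u ← 0.409326 + 0.21·0.472452 = 0.508541
u(1.44) ≈ 0.5085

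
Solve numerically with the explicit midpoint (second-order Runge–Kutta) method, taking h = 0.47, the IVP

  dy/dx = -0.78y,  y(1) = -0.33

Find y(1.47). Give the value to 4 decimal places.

Midpoint: k1 = f(x_n, y_n); k2 = f(x_n + h/2, y_n + (h/2)·k1); y_{n+1} = y_n + h·k2.
x=1.000000, y=-0.330000:
  k1 = f(1.000000, -0.330000) = 0.257400
  k2 = f(1.235000, -0.269511) = 0.210219
  y ← -0.330000 + 0.47·0.210219 = -0.231197
y(1.47) ≈ -0.2312

-0.2312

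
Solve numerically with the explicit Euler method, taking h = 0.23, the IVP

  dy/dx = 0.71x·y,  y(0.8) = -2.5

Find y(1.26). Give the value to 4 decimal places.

Euler: y_{n+1} = y_n + h·f(x_n, y_n).
x=0.800000, y=-2.500000: f=-1.420000 → y ← -2.500000 + 0.23·(-1.420000) = -2.826600
x=1.030000, y=-2.826600: f=-2.067093 → y ← -2.826600 + 0.23·(-2.067093) = -3.302031
y(1.26) ≈ -3.3020

-3.3020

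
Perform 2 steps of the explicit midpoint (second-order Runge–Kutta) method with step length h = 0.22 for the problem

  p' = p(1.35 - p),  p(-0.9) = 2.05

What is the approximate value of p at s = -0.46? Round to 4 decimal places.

1.6801

Midpoint: k1 = f(s_n, p_n); k2 = f(s_n + h/2, p_n + (h/2)·k1); p_{n+1} = p_n + h·k2.
s=-0.900000, p=2.050000:
  k1 = f(-0.900000, 2.050000) = -1.435000
  k2 = f(-0.790000, 1.892150) = -1.025829
  p ← 2.050000 + 0.22·(-1.025829) = 1.824318
s=-0.680000, p=1.824318:
  k1 = f(-0.680000, 1.824318) = -0.865306
  k2 = f(-0.570000, 1.729134) = -0.655573
  p ← 1.824318 + 0.22·(-0.655573) = 1.680091
p(-0.46) ≈ 1.6801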